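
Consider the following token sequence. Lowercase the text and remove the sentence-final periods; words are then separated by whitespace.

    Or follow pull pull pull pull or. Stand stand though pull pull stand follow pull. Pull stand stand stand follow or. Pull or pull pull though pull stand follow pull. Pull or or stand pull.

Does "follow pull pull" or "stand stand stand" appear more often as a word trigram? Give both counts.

"follow pull pull" (3 vs 1)

"follow pull pull": 3 occurrences
"stand stand stand": 1 occurrence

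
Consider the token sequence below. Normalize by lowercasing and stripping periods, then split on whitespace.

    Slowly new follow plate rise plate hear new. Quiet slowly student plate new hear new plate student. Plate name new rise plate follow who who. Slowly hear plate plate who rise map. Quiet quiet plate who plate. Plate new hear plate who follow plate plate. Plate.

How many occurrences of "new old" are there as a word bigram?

Scanning the 45 overlapping bigram windows for "new old":
  (none found)

0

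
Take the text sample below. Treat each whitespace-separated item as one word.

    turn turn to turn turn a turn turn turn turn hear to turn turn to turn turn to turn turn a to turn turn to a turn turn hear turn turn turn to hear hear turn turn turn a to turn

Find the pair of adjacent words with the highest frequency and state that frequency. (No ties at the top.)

"turn turn", 14 times

Bigram frequencies (highest first):
  turn turn: 14
  to turn: 6
  turn to: 5
  turn a: 3
  a turn: 2
  turn hear: 2
  … (6 more, each ≤ 2)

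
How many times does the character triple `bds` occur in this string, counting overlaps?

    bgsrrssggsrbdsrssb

Sliding a length-3 window over the 18 characters (16 positions):
  position 12–14: bds

1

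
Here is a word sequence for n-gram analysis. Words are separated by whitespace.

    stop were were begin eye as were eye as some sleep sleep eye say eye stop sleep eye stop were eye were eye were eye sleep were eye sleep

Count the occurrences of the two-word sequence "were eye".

Scanning the 28 overlapping bigram windows for "were eye":
  position 7–8: were eye
  position 20–21: were eye
  position 22–23: were eye
  position 24–25: were eye
  position 27–28: were eye

5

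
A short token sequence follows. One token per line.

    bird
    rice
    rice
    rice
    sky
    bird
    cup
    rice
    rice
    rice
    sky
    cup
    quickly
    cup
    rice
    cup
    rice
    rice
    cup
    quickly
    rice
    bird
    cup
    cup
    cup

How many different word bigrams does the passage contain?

25 tokens → 24 bigram windows in total.
Repeated bigrams (each contributes count−1 duplicates):
  rice rice: 5
  cup rice: 3
  bird cup: 2
  cup cup: 2
  cup quickly: 2
  rice cup: 2
  rice sky: 2
11 duplicate windows → 24 − 11 = 13 distinct.

13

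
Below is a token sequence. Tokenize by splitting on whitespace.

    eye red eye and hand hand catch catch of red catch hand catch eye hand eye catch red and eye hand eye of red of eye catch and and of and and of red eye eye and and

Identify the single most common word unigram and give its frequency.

"eye", 9 times

Unigram frequencies (highest first):
  eye: 9
  and: 8
  catch: 6
  red: 5
  hand: 5
  of: 5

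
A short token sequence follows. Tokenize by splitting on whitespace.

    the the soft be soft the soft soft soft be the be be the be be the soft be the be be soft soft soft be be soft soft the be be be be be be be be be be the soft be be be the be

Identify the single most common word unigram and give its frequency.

Unigram frequencies (highest first):
  be: 25
  soft: 12
  the: 10

"be", 25 times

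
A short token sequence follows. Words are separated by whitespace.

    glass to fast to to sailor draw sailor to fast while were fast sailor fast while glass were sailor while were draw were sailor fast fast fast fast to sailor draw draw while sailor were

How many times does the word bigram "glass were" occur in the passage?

1

Scanning the 34 overlapping bigram windows for "glass were":
  position 17–18: glass were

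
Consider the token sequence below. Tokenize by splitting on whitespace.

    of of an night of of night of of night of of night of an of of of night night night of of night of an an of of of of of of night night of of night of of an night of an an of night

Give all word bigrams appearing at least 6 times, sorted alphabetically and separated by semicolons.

night of; of night; of of

Bigram counts meeting the condition (at least 6 times):
  night of: 9
  of night: 8
  of of: 14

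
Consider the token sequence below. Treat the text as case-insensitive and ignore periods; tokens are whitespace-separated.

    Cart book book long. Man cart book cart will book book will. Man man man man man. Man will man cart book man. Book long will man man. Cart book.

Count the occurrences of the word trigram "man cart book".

Scanning the 28 overlapping trigram windows for "man cart book":
  position 5–7: man cart book
  position 20–22: man cart book
  position 28–30: man cart book

3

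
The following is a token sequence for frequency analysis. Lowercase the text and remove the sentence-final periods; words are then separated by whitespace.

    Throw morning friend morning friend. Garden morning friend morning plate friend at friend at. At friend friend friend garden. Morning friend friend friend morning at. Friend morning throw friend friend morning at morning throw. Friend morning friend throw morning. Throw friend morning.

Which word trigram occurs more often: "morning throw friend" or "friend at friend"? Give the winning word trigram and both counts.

"morning throw friend" (3 vs 1)

"morning throw friend": 3 occurrences
"friend at friend": 1 occurrence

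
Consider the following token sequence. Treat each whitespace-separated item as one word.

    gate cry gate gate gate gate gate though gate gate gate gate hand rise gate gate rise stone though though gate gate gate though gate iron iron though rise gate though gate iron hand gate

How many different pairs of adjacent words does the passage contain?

35 tokens → 34 bigram windows in total.
Repeated bigrams (each contributes count−1 duplicates):
  gate gate: 10
  though gate: 4
  gate though: 3
  gate iron: 2
  rise gate: 2
16 duplicate windows → 34 − 16 = 18 distinct.

18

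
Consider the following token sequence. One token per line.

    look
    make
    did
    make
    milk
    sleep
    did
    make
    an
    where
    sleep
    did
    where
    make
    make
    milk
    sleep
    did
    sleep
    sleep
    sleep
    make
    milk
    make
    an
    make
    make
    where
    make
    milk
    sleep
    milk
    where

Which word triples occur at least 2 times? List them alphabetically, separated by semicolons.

make milk sleep; milk sleep did

Trigram counts meeting the condition (at least 2 times):
  make milk sleep: 3
  milk sleep did: 2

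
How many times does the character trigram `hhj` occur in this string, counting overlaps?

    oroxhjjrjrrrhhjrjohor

Sliding a length-3 window over the 21 characters (19 positions):
  position 13–15: hhj

1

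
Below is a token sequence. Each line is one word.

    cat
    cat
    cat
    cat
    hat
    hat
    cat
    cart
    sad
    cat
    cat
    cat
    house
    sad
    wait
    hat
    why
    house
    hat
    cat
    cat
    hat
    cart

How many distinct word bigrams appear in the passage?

23 tokens → 22 bigram windows in total.
Repeated bigrams (each contributes count−1 duplicates):
  cat cat: 6
  cat hat: 2
  hat cat: 2
7 duplicate windows → 22 − 7 = 15 distinct.

15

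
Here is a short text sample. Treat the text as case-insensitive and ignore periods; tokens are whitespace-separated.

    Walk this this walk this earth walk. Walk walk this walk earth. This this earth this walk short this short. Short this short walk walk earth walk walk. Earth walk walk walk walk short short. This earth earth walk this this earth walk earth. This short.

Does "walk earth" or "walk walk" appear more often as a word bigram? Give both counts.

"walk earth": 4 occurrences
"walk walk": 7 occurrences

"walk walk" (7 vs 4)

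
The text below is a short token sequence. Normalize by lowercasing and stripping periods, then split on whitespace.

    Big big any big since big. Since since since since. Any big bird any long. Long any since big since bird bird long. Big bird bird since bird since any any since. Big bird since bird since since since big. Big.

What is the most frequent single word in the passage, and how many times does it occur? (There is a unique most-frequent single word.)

"since", 14 times

Unigram frequencies (highest first):
  since: 14
  big: 10
  bird: 8
  any: 6
  long: 3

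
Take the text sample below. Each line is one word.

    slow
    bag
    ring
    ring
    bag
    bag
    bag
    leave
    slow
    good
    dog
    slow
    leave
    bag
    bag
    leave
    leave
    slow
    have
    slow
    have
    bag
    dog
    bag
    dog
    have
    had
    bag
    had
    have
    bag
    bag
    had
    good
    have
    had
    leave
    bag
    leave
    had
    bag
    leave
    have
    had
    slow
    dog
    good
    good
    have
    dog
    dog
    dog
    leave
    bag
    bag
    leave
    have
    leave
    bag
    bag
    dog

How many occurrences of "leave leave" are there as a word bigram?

1

Scanning the 60 overlapping bigram windows for "leave leave":
  position 16–17: leave leave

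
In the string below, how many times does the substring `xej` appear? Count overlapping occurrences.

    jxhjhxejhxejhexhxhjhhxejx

Sliding a length-3 window over the 25 characters (23 positions):
  position 6–8: xej
  position 10–12: xej
  position 22–24: xej

3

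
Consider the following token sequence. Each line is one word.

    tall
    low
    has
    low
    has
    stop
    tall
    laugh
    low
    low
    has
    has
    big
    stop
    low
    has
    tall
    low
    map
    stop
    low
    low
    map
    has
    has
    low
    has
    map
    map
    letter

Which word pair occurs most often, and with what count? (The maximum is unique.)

"low has", 5 times

Bigram frequencies (highest first):
  low has: 5
  tall low: 2
  has low: 2
  low low: 2
  has has: 2
  stop low: 2
  … (13 more, each ≤ 2)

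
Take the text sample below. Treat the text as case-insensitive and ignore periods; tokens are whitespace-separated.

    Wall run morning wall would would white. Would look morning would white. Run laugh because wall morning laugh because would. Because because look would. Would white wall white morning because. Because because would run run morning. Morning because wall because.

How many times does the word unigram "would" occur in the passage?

Scanning the 40 tokens for "would":
  position 5: would
  position 6: would
  position 8: would
  position 11: would
  position 20: would
  position 24: would
  position 25: would
  position 33: would

8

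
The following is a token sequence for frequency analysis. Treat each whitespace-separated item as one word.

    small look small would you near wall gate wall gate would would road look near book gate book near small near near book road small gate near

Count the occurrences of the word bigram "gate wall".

Scanning the 26 overlapping bigram windows for "gate wall":
  position 8–9: gate wall

1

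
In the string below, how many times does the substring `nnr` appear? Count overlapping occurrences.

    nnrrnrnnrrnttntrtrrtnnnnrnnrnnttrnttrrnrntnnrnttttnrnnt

Sliding a length-3 window over the 55 characters (53 positions):
  position 1–3: nnr
  position 7–9: nnr
  position 23–25: nnr
  position 26–28: nnr
  position 43–45: nnr

5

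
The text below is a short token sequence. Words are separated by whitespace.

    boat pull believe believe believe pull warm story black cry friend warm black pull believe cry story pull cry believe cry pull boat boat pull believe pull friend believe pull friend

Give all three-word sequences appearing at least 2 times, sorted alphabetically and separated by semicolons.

believe pull friend; boat pull believe

Trigram counts meeting the condition (at least 2 times):
  believe pull friend: 2
  boat pull believe: 2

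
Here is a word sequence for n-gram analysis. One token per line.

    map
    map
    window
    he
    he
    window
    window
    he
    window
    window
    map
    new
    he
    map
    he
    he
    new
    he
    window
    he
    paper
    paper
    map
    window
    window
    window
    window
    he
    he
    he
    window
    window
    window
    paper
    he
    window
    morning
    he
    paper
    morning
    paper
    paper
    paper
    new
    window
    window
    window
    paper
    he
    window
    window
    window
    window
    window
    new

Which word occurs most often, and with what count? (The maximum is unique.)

Unigram frequencies (highest first):
  window: 22
  he: 14
  paper: 8
  map: 5
  new: 4
  morning: 2

"window", 22 times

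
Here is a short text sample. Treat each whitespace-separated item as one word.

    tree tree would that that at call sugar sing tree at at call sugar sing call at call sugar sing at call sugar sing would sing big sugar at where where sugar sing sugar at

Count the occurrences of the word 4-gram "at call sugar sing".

Scanning the 32 overlapping 4-gram windows for "at call sugar sing":
  position 6–9: at call sugar sing
  position 12–15: at call sugar sing
  position 17–20: at call sugar sing
  position 21–24: at call sugar sing

4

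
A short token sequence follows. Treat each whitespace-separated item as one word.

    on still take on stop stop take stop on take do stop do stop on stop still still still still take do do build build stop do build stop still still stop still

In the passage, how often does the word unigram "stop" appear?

9

Scanning the 33 tokens for "stop":
  position 5: stop
  position 6: stop
  position 8: stop
  position 12: stop
  position 14: stop
  position 16: stop
  position 26: stop
  position 29: stop
  position 32: stop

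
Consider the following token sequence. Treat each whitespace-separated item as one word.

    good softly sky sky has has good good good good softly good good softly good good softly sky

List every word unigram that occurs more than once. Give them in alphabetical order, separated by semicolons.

Unigram counts meeting the condition (more than once):
  good: 9
  has: 2
  sky: 3
  softly: 4

good; has; sky; softly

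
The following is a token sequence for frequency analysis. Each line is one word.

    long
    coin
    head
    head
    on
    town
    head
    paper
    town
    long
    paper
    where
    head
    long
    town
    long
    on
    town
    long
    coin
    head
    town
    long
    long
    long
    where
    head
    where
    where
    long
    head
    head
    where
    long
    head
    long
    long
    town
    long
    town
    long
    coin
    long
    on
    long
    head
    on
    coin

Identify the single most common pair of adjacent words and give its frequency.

Bigram frequencies (highest first):
  town long: 6
  long coin: 3
  long town: 3
  long long: 3
  long head: 3
  coin head: 2
  … (19 more, each ≤ 2)

"town long", 6 times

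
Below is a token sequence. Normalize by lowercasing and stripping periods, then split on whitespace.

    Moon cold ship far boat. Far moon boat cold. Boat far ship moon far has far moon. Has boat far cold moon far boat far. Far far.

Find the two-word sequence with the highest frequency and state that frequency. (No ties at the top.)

Bigram frequencies (highest first):
  boat far: 4
  far boat: 2
  far moon: 2
  moon far: 2
  far far: 2
  moon cold: 1
  … (13 more, each ≤ 1)

"boat far", 4 times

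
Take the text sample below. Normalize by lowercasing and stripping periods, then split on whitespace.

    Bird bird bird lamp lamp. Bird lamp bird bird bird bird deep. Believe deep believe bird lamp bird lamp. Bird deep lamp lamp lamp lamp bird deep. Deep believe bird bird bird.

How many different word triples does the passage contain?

32 tokens → 30 trigram windows in total.
Repeated trigrams (each contributes count−1 duplicates):
  bird bird bird: 4
  bird lamp bird: 3
  deep believe bird: 2
  lamp bird deep: 2
  lamp bird lamp: 2
  lamp lamp bird: 2
  lamp lamp lamp: 2
10 duplicate windows → 30 − 10 = 20 distinct.

20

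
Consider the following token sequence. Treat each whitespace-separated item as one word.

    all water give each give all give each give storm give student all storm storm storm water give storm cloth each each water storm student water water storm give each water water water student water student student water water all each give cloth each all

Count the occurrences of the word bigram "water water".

4

Scanning the 44 overlapping bigram windows for "water water":
  position 26–27: water water
  position 31–32: water water
  position 32–33: water water
  position 38–39: water water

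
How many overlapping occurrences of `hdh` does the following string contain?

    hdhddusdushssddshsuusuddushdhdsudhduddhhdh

3

Sliding a length-3 window over the 42 characters (40 positions):
  position 1–3: hdh
  position 27–29: hdh
  position 40–42: hdh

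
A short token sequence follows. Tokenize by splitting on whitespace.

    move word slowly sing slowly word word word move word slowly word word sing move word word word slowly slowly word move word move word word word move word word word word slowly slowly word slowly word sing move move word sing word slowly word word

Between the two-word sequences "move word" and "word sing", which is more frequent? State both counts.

"move word": 7 occurrences
"word sing": 3 occurrences

"move word" (7 vs 3)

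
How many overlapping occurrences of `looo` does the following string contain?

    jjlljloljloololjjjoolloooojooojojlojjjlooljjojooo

Sliding a length-4 window over the 49 characters (46 positions):
  position 22–25: looo

1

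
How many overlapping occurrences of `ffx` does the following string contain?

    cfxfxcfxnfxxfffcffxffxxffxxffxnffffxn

Sliding a length-3 window over the 37 characters (35 positions):
  position 17–19: ffx
  position 20–22: ffx
  position 24–26: ffx
  position 28–30: ffx
  position 34–36: ffx

5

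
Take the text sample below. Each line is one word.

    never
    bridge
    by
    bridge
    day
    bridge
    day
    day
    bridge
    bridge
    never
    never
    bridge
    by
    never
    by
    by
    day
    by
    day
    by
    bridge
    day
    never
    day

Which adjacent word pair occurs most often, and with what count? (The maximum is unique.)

Bigram frequencies (highest first):
  bridge day: 3
  never bridge: 2
  bridge by: 2
  by bridge: 2
  day bridge: 2
  by day: 2
  … (10 more, each ≤ 2)

"bridge day", 3 times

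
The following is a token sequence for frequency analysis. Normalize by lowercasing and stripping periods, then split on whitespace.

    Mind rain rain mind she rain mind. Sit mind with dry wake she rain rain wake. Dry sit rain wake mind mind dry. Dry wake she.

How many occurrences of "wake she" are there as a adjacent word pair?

Scanning the 25 overlapping bigram windows for "wake she":
  position 12–13: wake she
  position 25–26: wake she

2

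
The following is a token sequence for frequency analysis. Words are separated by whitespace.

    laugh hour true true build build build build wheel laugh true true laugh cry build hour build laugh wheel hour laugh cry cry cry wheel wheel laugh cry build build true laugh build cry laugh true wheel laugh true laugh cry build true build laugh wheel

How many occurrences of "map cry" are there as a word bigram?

0

Scanning the 45 overlapping bigram windows for "map cry":
  (none found)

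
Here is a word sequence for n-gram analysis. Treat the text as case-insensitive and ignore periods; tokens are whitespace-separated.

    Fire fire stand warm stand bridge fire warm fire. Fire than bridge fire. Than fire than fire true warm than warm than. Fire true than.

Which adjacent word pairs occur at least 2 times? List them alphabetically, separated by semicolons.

Bigram counts meeting the condition (at least 2 times):
  bridge fire: 2
  fire fire: 2
  fire than: 3
  fire true: 2
  than fire: 3
  warm than: 2

bridge fire; fire fire; fire than; fire true; than fire; warm than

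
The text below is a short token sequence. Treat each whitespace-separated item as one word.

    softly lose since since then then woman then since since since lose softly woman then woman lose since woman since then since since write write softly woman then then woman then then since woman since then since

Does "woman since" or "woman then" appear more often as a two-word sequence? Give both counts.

"woman then" (4 vs 2)

"woman since": 2 occurrences
"woman then": 4 occurrences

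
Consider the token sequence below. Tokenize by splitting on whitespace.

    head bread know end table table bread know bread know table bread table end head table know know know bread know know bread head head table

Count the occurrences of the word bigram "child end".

0

Scanning the 25 overlapping bigram windows for "child end":
  (none found)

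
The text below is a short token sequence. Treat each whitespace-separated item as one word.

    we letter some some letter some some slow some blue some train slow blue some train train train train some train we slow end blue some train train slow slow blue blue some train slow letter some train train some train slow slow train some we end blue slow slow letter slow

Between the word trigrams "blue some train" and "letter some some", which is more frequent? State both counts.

"blue some train": 4 occurrences
"letter some some": 2 occurrences

"blue some train" (4 vs 2)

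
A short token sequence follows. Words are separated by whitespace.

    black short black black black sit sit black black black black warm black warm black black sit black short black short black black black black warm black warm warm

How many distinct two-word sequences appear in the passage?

29 tokens → 28 bigram windows in total.
Repeated bigrams (each contributes count−1 duplicates):
  black black: 9
  black warm: 4
  black short: 3
  short black: 3
  warm black: 3
  black sit: 2
  sit black: 2
19 duplicate windows → 28 − 19 = 9 distinct.

9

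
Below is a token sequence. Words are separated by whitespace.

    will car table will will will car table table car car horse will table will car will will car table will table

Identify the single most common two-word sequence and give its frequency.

Bigram frequencies (highest first):
  will car: 4
  car table: 3
  table will: 3
  will will: 3
  will table: 2
  table table: 1
  … (5 more, each ≤ 1)

"will car", 4 times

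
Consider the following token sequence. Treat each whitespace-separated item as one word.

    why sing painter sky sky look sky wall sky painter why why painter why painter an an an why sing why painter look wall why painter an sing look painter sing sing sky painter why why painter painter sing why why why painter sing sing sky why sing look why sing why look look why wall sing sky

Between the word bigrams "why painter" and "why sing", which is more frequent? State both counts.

"why painter" (6 vs 4)

"why painter": 6 occurrences
"why sing": 4 occurrences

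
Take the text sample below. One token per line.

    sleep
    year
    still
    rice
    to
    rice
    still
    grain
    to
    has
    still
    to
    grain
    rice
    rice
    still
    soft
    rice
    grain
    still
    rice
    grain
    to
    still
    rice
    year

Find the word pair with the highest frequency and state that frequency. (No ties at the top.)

"still rice", 3 times

Bigram frequencies (highest first):
  still rice: 3
  rice still: 2
  grain to: 2
  rice grain: 2
  sleep year: 1
  year still: 1
  … (14 more, each ≤ 1)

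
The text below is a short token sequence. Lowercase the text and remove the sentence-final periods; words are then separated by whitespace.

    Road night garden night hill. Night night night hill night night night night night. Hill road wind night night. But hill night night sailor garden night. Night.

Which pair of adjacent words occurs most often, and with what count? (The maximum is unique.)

Bigram frequencies (highest first):
  night night: 9
  night hill: 3
  hill night: 3
  garden night: 2
  road night: 1
  night garden: 1
  … (7 more, each ≤ 1)

"night night", 9 times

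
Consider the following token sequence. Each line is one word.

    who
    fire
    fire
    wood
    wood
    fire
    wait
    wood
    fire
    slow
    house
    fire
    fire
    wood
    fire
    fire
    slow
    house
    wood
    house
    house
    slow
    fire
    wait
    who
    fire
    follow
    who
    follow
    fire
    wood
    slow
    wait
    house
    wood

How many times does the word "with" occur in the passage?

Scanning the 35 tokens for "with":
  (none found)

0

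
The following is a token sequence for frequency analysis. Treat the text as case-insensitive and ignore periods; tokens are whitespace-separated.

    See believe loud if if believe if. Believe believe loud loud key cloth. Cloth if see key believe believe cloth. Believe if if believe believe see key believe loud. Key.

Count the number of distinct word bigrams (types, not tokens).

18

30 tokens → 29 bigram windows in total.
Repeated bigrams (each contributes count−1 duplicates):
  believe believe: 3
  believe loud: 3
  if believe: 3
  believe if: 2
  if if: 2
  key believe: 2
  loud key: 2
  see key: 2
11 duplicate windows → 29 − 11 = 18 distinct.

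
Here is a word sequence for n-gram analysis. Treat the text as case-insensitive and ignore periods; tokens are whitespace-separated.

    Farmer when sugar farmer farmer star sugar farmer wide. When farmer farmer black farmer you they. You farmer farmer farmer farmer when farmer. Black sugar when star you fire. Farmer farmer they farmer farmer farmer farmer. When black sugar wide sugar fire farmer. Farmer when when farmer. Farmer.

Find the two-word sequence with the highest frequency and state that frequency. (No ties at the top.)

Bigram frequencies (highest first):
  farmer farmer: 11
  farmer when: 4
  when farmer: 3
  sugar farmer: 2
  farmer black: 2
  black sugar: 2
  … (22 more, each ≤ 2)

"farmer farmer", 11 times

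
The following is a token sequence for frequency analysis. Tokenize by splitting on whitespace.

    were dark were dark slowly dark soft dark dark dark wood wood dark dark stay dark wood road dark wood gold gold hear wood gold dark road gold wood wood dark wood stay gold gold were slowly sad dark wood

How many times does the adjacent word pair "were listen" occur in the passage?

Scanning the 39 overlapping bigram windows for "were listen":
  (none found)

0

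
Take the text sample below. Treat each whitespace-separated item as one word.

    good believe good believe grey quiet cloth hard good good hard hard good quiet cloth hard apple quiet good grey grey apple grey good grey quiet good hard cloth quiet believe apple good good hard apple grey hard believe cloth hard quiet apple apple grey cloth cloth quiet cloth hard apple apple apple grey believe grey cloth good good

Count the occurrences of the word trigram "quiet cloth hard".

Scanning the 57 overlapping trigram windows for "quiet cloth hard":
  position 6–8: quiet cloth hard
  position 14–16: quiet cloth hard
  position 48–50: quiet cloth hard

3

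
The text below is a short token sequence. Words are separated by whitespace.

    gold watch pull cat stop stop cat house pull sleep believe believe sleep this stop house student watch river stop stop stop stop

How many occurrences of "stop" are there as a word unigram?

Scanning the 23 tokens for "stop":
  position 5: stop
  position 6: stop
  position 15: stop
  position 20: stop
  position 21: stop
  position 22: stop
  position 23: stop

7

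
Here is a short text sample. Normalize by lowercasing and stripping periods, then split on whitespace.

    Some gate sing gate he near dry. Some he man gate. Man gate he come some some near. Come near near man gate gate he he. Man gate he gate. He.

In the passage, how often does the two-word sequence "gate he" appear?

Scanning the 30 overlapping bigram windows for "gate he":
  position 4–5: gate he
  position 13–14: gate he
  position 24–25: gate he
  position 28–29: gate he
  position 30–31: gate he

5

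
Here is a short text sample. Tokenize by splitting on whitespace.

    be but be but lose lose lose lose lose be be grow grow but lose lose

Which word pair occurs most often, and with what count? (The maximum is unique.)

Bigram frequencies (highest first):
  lose lose: 5
  be but: 2
  but lose: 2
  but be: 1
  lose be: 1
  be be: 1
  … (3 more, each ≤ 1)

"lose lose", 5 times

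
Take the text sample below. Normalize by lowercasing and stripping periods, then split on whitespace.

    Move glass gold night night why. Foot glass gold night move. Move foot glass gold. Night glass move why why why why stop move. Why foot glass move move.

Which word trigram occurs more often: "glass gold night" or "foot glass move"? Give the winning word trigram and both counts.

"glass gold night": 3 occurrences
"foot glass move": 1 occurrence

"glass gold night" (3 vs 1)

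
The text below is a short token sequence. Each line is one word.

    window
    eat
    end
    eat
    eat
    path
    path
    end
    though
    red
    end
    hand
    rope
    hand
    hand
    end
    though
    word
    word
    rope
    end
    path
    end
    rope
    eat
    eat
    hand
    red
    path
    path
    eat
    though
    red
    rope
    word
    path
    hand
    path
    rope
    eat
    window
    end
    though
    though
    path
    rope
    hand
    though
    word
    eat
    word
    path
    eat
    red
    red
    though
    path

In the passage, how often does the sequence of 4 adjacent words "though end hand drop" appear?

Scanning the 54 overlapping 4-gram windows for "though end hand drop":
  (none found)

0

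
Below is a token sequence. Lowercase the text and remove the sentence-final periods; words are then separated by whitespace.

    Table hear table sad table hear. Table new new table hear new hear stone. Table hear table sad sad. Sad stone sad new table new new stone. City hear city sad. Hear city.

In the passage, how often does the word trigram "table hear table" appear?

Scanning the 31 overlapping trigram windows for "table hear table":
  position 1–3: table hear table
  position 5–7: table hear table
  position 15–17: table hear table

3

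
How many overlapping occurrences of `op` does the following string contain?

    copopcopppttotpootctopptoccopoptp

Sliding a length-2 window over the 33 characters (32 positions):
  position 2–3: op
  position 4–5: op
  position 7–8: op
  position 21–22: op
  position 28–29: op
  position 30–31: op

6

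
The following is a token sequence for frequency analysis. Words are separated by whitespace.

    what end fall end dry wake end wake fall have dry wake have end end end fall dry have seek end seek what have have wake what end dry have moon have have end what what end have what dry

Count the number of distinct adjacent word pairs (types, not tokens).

40 tokens → 39 bigram windows in total.
Repeated bigrams (each contributes count−1 duplicates):
  what end: 3
  dry have: 2
  dry wake: 2
  end dry: 2
  end end: 2
  end fall: 2
  have end: 2
  have have: 2
9 duplicate windows → 39 − 9 = 30 distinct.

30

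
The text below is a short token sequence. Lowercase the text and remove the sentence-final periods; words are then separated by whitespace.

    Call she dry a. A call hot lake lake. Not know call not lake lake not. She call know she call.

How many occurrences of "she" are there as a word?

Scanning the 21 tokens for "she":
  position 2: she
  position 17: she
  position 20: she

3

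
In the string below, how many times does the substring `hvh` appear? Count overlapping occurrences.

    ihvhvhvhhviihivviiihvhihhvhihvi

Sliding a length-3 window over the 31 characters (29 positions):
  position 2–4: hvh
  position 4–6: hvh
  position 6–8: hvh
  position 20–22: hvh
  position 25–27: hvh

5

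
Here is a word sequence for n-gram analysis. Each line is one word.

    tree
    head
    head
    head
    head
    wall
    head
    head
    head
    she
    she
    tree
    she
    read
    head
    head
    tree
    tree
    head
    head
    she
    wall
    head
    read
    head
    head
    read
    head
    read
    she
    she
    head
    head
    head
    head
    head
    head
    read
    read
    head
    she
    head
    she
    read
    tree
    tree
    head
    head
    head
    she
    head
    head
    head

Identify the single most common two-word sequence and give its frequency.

Bigram frequencies (highest first):
  head head: 17
  head she: 5
  read head: 4
  head read: 4
  tree head: 3
  she head: 3
  … (12 more, each ≤ 2)

"head head", 17 times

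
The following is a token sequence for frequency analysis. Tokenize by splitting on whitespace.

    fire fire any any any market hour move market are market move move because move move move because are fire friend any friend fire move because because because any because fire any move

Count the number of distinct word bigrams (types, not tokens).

33 tokens → 32 bigram windows in total.
Repeated bigrams (each contributes count−1 duplicates):
  move because: 3
  move move: 3
  any any: 2
  because because: 2
  fire any: 2
7 duplicate windows → 32 − 7 = 25 distinct.

25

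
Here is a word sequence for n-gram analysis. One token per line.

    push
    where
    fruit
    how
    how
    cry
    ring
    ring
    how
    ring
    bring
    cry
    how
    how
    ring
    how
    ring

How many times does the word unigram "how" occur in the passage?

Scanning the 17 tokens for "how":
  position 4: how
  position 5: how
  position 9: how
  position 13: how
  position 14: how
  position 16: how

6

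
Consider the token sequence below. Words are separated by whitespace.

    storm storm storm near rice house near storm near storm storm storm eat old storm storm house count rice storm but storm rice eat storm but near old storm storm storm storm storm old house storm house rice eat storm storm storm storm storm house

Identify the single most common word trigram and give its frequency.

Trigram frequencies (highest first):
  storm storm storm: 8
  old storm storm: 2
  storm storm house: 2
  rice eat storm: 2
  storm storm near: 1
  storm near rice: 1
  … (27 more, each ≤ 1)

"storm storm storm", 8 times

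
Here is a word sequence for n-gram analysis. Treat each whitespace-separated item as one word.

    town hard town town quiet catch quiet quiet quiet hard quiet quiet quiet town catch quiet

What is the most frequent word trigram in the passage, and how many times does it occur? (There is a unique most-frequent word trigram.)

"quiet quiet quiet", 2 times

Trigram frequencies (highest first):
  quiet quiet quiet: 2
  town hard town: 1
  hard town town: 1
  town town quiet: 1
  town quiet catch: 1
  quiet catch quiet: 1
  … (7 more, each ≤ 1)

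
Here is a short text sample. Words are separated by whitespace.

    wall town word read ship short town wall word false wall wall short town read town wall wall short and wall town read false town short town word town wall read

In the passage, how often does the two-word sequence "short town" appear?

Scanning the 30 overlapping bigram windows for "short town":
  position 6–7: short town
  position 13–14: short town
  position 26–27: short town

3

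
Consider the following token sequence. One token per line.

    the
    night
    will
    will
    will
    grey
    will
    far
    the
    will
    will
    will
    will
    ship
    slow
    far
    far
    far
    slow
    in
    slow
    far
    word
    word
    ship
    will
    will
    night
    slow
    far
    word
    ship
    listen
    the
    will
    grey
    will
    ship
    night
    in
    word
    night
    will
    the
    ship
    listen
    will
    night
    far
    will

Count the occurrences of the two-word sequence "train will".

0

Scanning the 49 overlapping bigram windows for "train will":
  (none found)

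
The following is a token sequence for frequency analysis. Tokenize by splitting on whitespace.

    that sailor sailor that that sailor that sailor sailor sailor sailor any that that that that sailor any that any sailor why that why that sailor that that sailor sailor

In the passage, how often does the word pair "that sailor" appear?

6

Scanning the 29 overlapping bigram windows for "that sailor":
  position 1–2: that sailor
  position 5–6: that sailor
  position 7–8: that sailor
  position 16–17: that sailor
  position 25–26: that sailor
  position 28–29: that sailor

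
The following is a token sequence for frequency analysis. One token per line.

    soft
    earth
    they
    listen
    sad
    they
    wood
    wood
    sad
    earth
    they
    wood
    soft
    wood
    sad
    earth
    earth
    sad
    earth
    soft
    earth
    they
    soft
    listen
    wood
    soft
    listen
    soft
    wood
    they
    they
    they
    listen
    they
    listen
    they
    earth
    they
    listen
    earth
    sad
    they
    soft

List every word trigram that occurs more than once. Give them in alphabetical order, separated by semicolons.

earth they listen; soft earth they; they listen they; wood sad earth

Trigram counts meeting the condition (more than once):
  earth they listen: 2
  soft earth they: 2
  they listen they: 2
  wood sad earth: 2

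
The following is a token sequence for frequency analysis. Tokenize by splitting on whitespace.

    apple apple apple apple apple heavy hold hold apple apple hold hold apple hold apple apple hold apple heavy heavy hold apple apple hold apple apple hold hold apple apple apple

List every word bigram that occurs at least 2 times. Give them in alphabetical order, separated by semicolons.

apple apple; apple heavy; apple hold; heavy hold; hold apple; hold hold

Bigram counts meeting the condition (at least 2 times):
  apple apple: 10
  apple heavy: 2
  apple hold: 5
  heavy hold: 2
  hold apple: 7
  hold hold: 3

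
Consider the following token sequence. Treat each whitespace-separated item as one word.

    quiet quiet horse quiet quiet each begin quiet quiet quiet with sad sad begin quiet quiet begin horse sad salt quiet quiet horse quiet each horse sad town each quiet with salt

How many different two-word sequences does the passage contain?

32 tokens → 31 bigram windows in total.
Repeated bigrams (each contributes count−1 duplicates):
  quiet quiet: 6
  begin quiet: 2
  horse quiet: 2
  horse sad: 2
  quiet each: 2
  quiet horse: 2
  quiet with: 2
11 duplicate windows → 31 − 11 = 20 distinct.

20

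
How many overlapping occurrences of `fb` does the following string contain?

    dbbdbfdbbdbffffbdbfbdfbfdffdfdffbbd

Sliding a length-2 window over the 35 characters (34 positions):
  position 15–16: fb
  position 19–20: fb
  position 22–23: fb
  position 32–33: fb

4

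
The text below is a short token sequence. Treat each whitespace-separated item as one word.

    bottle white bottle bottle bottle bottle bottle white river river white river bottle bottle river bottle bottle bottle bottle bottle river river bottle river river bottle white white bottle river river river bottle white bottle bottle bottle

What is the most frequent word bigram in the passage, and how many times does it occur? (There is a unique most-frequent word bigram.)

"bottle bottle", 11 times

Bigram frequencies (highest first):
  bottle bottle: 11
  river river: 5
  river bottle: 5
  bottle white: 4
  bottle river: 4
  white bottle: 3
  … (3 more, each ≤ 2)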